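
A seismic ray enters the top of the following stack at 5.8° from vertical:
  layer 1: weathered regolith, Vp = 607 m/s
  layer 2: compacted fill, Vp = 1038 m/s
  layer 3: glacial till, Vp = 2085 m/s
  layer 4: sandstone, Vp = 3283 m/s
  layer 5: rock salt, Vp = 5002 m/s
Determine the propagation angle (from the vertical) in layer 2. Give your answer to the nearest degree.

Snell's law across each interface conserves sin θ / V, so sin θ_2 = V_2·sin θ₁/V₁.
sin θ_2 = 1038 × sin 5.8° / 607 = 0.1728.
θ_2 = arcsin 0.1728 = 9.95°.

10°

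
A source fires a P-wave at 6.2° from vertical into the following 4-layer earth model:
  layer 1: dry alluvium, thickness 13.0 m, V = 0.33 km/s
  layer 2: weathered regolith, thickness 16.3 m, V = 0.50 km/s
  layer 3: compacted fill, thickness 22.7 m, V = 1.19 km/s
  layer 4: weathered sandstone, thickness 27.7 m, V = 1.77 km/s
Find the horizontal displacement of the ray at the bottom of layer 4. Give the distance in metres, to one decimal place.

33.4 m

Apply Snell's law at each interface; in layer i the horizontal offset is hᵢ·tan θᵢ.
Layer 1: θ = 6.20°; offset = 13.0·tan 6.20° = 1.412 m.
Layer 2: sin θ = 0.50·sin 6.2°/0.33 = 0.1636, θ = 9.42°; offset = 16.3·tan 9.42° = 2.704 m.
Layer 3: sin θ = 1.19·sin 6.2°/0.33 = 0.3895, θ = 22.92°; offset = 22.7·tan 22.92° = 9.598 m.
Layer 4: sin θ = 1.77·sin 6.2°/0.33 = 0.5793, θ = 35.40°; offset = 27.7·tan 35.40° = 19.685 m.
Σ offsets = 33.399 m.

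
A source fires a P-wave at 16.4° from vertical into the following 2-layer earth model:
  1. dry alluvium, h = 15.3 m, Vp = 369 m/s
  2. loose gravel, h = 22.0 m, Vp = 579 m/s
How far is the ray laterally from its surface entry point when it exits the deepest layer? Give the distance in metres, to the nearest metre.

Apply Snell's law at each interface; in layer i the horizontal offset is hᵢ·tan θᵢ.
Layer 1: θ = 16.40°; offset = 15.3·tan 16.40° = 4.503 m.
Layer 2: sin θ = 579·sin 16.4°/369 = 0.4430, θ = 26.30°; offset = 22.0·tan 26.30° = 10.872 m.
Summing the layer offsets gives 15.375 m.

15 m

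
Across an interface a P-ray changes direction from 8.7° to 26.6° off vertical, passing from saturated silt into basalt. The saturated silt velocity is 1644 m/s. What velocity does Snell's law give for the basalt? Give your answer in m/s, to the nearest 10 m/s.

4870 m/s

sin 8.7° = 0.1513; sin 26.6° = 0.4478.
V₂ = V₁·(sin θ₂/sin θ₁) = 1644·(0.4478/0.1513) = 4866.53 m/s.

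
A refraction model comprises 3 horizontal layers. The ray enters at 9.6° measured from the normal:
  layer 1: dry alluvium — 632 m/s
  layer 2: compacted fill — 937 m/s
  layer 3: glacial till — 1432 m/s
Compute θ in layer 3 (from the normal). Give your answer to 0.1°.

Snell's law across each interface conserves sin θ / V, so sin θ_3 = V_3·sin θ₁/V₁.
sin θ_3 = 1432 × sin 9.6° / 632 = 0.3779.
θ_3 = 22.20° from the vertical.

22.2°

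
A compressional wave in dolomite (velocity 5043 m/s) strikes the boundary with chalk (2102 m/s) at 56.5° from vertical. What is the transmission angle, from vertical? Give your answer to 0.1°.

20.3°

Snell's law: sin θ₂ = (V₂/V₁)·sin θ₁ = (2102/5043)·sin 56.5° = 0.3476.
θ₂ = arcsin 0.3476 = 20.34° from the normal.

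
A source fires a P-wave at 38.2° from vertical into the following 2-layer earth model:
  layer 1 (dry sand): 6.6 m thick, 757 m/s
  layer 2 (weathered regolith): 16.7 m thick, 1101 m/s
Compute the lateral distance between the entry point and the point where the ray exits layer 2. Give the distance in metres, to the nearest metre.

40 m

Apply Snell's law at each interface; in layer i the horizontal offset is hᵢ·tan θᵢ.
Layer 1: θ = 38.20°; offset = 6.6·tan 38.20° = 5.194 m.
Layer 2: sin θ = 1101·sin 38.2°/757 = 0.8994, θ = 64.08°; offset = 16.7·tan 64.08° = 34.366 m.
Summing the layer offsets gives 39.560 m.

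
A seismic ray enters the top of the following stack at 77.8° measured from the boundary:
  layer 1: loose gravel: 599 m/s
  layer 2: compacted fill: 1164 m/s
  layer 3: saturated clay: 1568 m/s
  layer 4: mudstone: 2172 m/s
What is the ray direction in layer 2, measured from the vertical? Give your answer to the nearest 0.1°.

From the normal: θ₁ = 90° − 77.8° = 12.2°.
Ray parameter p = sin 12.2° / 599 = 3.5280e-04 s/m.
sin θ_2 = p·V_2 = 3.5280e-04 × 1164 = 0.4107.
θ_2 = 24.25° from the vertical.

24.2°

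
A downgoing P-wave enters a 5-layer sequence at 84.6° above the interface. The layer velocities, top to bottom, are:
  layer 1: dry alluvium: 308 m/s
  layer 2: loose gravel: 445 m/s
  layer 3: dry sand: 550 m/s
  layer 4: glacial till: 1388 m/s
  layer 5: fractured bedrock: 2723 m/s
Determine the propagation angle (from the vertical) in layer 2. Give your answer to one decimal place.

From the normal: θ₁ = 90° − 84.6° = 5.4°.
Ray parameter p = sin 5.4° / 308 = 3.0555e-04 s/m.
sin θ_2 = p·V_2 = 3.0555e-04 × 445 = 0.1360.
θ_2 = 7.81° from the vertical.

7.8°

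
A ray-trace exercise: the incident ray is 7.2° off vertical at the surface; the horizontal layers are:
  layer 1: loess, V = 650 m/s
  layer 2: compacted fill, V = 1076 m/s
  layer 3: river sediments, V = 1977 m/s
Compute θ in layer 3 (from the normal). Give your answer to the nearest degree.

22°

Snell's law across each interface conserves sin θ / V, so sin θ_3 = V_3·sin θ₁/V₁.
sin θ_3 = 1977 × sin 7.2° / 650 = 0.3812.
θ_3 = arcsin 0.3812 = 22.41°.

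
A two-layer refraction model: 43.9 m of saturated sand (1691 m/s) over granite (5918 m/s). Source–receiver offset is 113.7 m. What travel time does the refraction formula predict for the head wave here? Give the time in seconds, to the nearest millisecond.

t = x/V₂ + 2h·√(V₂²−V₁²)/(V₁V₂).
√(V₂²−V₁²) = √(5918²−1691²) = 5671.3 m/s; delay term = 2·43.9·5671.3/(1691·5918) = 0.04976 s.
t = 113.7/5918 + 0.04976 = 0.06897 s.

0.069 s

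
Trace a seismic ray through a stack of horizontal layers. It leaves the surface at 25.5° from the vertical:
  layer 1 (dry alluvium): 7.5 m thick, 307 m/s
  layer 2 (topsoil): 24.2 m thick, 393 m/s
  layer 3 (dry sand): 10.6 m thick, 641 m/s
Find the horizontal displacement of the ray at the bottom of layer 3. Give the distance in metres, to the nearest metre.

Apply Snell's law at each interface; in layer i the horizontal offset is hᵢ·tan θᵢ.
Layer 1: θ = 25.50°; offset = 7.5·tan 25.50° = 3.577 m.
Layer 2: sin θ = 393·sin 25.5°/307 = 0.5511, θ = 33.44°; offset = 24.2·tan 33.44° = 15.983 m.
Layer 3: sin θ = 641·sin 25.5°/307 = 0.8989, θ = 64.01°; offset = 10.6·tan 64.01° = 21.745 m.
Σ offsets = 41.305 m.

41 m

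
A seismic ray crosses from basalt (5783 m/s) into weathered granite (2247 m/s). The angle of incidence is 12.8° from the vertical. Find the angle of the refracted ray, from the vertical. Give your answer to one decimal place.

4.9°

Snell's law: sin θ₂ = (V₂/V₁)·sin θ₁ = (2247/5783)·sin 12.8° = 0.0861.
θ₂ = sin⁻¹(0.0861) = 4.94° (from vertical).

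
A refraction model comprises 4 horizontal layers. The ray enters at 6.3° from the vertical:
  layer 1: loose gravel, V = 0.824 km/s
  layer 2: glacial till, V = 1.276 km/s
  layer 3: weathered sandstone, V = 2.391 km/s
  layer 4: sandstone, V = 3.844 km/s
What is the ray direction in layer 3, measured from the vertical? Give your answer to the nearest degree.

19°

Ray parameter p = sin 6.3° / 0.824 = 1.3317e-01 s/km.
sin θ_3 = p·V_3 = 1.3317e-01 × 2.391 = 0.3184.
θ_3 = arcsin 0.3184 = 18.57°.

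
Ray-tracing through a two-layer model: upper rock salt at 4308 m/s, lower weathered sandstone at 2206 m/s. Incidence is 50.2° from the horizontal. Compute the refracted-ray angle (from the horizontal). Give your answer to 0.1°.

70.9°

Angle from the normal: 90° − 50.2° = 39.8°.
sin θ₁/V₁ = sin θ₂/V₂ ⇒ sin θ₂ = 2206·sin 39.8°/4308 = 2206·0.6401/4308 = 0.3278.
θ₂ = arcsin 0.3278 = 19.13° from the normal.
From the interface: 90° − 19.13° = 70.87°.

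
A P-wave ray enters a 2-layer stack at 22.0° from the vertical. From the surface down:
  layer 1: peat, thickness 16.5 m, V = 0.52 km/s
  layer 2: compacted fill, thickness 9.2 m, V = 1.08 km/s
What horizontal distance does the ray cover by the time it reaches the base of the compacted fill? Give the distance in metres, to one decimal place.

Apply Snell's law at each interface; in layer i the horizontal offset is hᵢ·tan θᵢ.
Layer 1: θ = 22.00°; offset = 16.5·tan 22.00° = 6.666 m.
Layer 2: sin θ = 1.08·sin 22.0°/0.52 = 0.7780, θ = 51.08°; offset = 9.2·tan 51.08° = 11.394 m.
Total horizontal offset = 18.060 m.

18.1 m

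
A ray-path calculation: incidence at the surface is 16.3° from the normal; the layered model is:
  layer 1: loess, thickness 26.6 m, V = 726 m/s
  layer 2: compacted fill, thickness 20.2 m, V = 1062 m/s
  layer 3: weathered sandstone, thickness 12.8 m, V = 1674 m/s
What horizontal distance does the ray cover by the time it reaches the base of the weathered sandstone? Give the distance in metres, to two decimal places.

27.74 m

Apply Snell's law at each interface; in layer i the horizontal offset is hᵢ·tan θᵢ.
Layer 1: θ = 16.30°; offset = 26.6·tan 16.30° = 7.7784 m.
Layer 2: sin θ = 1062·sin 16.3°/726 = 0.4106, θ = 24.24°; offset = 20.2·tan 24.24° = 9.0953 m.
Layer 3: sin θ = 1674·sin 16.3°/726 = 0.6472, θ = 40.33°; offset = 12.8·tan 40.33° = 10.8658 m.
Total horizontal offset = 27.7394 m.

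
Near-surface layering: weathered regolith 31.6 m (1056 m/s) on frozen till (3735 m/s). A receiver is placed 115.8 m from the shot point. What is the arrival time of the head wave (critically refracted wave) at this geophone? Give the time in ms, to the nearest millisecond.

t = x/V₂ + 2h·√(V₂²−V₁²)/(V₁V₂).
√(V₂²−V₁²) = √(3735²−1056²) = 3582.6 m/s; delay term = 2·31.6·3582.6/(1056·3735) = 0.05741 s.
t = 115.8/3735 + 0.05741 = 0.08841 s.

88 ms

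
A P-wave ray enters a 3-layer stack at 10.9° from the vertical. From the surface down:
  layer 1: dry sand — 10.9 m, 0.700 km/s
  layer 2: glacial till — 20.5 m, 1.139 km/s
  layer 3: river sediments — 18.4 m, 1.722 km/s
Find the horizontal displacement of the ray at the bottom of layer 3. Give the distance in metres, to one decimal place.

18.4 m

Ray parameter p = sin 10.9° / 0.700 km/s = 2.7014e-01 s/km.
Layer 1: θ = 10.90°; offset = 10.9·tan 10.90° = 2.099 m.
Layer 2: sin θ = p·1.139 = 0.3077 → θ = 17.92°; offset = 20.5·tan 17.92° = 6.629 m.
Layer 3: sin θ = p·1.722 = 0.4652 → θ = 27.72°; offset = 18.4·tan 27.72° = 9.669 m.
Summing the layer offsets gives 18.397 m.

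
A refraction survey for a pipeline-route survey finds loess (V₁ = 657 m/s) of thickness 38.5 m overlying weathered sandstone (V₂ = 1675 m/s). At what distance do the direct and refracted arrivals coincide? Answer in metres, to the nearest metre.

117 m

x_cross = 2h·√((V₂+V₁)/(V₂−V₁)).
(V₂+V₁)/(V₂−V₁) = (1675+657)/(1675−657) = 2.2908; √ = 1.5135.
x_cross = 2·38.5·1.5135 = 116.54 m.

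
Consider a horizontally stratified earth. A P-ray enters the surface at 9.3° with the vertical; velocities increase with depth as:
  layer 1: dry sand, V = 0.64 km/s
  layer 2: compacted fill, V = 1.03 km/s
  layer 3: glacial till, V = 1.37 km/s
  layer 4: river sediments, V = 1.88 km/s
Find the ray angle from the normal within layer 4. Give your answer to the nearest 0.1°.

Snell's law across each interface conserves sin θ / V, so sin θ_4 = V_4·sin θ₁/V₁.
sin θ_4 = 1.88 × sin 9.3° / 0.64 = 0.4747.
θ_4 = arcsin 0.4747 = 28.34°.

28.3°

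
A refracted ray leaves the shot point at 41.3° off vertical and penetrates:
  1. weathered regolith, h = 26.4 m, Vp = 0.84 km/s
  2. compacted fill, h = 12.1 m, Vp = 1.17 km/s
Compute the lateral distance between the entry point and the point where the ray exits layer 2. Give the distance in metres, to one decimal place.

Apply Snell's law at each interface; in layer i the horizontal offset is hᵢ·tan θᵢ.
Layer 1: θ = 41.30°; offset = 26.4·tan 41.30° = 23.193 m.
Layer 2: sin θ = 1.17·sin 41.3°/0.84 = 0.9193, θ = 66.82°; offset = 12.1·tan 66.82° = 28.262 m.
Σ offsets = 51.455 m.

51.5 m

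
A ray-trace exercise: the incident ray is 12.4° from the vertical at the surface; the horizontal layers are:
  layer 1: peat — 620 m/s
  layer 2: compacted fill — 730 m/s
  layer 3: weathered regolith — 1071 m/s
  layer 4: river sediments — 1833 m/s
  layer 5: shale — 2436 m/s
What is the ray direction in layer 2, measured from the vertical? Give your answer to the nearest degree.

15°

Ray parameter p = sin 12.4° / 620 = 3.4635e-04 s/m.
sin θ_2 = p·V_2 = 3.4635e-04 × 730 = 0.2528.
θ_2 = 14.65° from the vertical.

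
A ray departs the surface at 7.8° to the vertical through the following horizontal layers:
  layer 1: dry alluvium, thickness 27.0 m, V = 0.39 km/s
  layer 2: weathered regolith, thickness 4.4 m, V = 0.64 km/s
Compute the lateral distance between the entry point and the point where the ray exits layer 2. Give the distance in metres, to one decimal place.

p = sin θ₁/V₁ = sin 7.8°/0.39 = 3.4799e-01 s/km is conserved through the stack.
Layer 1: θ = 7.80°; offset = 27.0·tan 7.80° = 3.699 m.
Layer 2: sin θ = p·0.64 = 0.2227 → θ = 12.87°; offset = 4.4·tan 12.87° = 1.005 m.
Σ offsets = 4.704 m.

4.7 m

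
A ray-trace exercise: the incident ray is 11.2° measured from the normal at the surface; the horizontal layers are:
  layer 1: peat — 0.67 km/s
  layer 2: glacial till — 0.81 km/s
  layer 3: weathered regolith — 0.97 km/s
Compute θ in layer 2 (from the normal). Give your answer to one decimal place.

13.6°

Ray parameter p = sin 11.2° / 0.67 = 2.8990e-01 s/km.
sin θ_2 = p·V_2 = 2.8990e-01 × 0.81 = 0.2348.
θ_2 = 13.58° from the vertical.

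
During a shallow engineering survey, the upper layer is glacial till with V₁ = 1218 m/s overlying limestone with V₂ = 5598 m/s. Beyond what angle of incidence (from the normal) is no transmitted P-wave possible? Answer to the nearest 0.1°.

At critical incidence the refracted ray runs along the interface (θ₂ = 90°), so sin θ_c = V₁/V₂.
θ_c = arcsin(1218/5598) = arcsin 0.2176 = 12.57°.

12.6°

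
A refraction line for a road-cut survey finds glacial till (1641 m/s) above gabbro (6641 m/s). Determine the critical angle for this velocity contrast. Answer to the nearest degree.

14°

At critical incidence the refracted ray runs along the interface (θ₂ = 90°), so sin θ_c = V₁/V₂.
θ_c = arcsin(1641/6641) = arcsin 0.2471 = 14.31°.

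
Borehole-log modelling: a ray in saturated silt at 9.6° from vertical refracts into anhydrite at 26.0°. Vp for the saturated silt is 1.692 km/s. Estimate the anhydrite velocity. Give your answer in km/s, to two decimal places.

4.45 km/s

Snell's law: sin 9.6°/V₁ = sin 26.0°/V₂.
V₂ = V₁·sin 26.0°/sin 9.6° = 1.692 × 2.6286 = 4.45 km/s.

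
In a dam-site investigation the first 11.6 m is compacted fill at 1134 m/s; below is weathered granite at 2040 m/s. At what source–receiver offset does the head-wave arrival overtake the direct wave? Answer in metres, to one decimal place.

43.4 m

θ_c = arcsin(1134/2040) = 33.77°, so cos θ_c = 0.8313 and tᵢ = 2h cos θ_c/V₁ = 0.0170 s.
At crossover x/V₁ = x/V₂ + tᵢ ⇒ x = tᵢ/(1/V₁ − 1/V₂) = 0.01701/(8.8183e-04 − 4.9020e-04) = 43.42 m.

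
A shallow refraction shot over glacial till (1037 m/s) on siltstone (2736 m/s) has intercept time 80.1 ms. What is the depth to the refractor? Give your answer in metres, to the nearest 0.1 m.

θ_c = arcsin(1037/2736) = 22.27°; cos θ_c = 0.9254.
tᵢ = 2h cos θ_c/V₁ ⇒ h = tᵢ·V₁/(2 cos θ_c) = 0.0801·1037/(2·0.9254) = 44.88 m.

44.9 m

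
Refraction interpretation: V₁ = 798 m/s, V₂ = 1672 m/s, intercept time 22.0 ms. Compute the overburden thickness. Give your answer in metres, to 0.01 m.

θ_c = arcsin(798/1672) = 28.51°; cos θ_c = 0.8788.
tᵢ = 2h cos θ_c/V₁ ⇒ h = tᵢ·V₁/(2 cos θ_c) = 0.022·798/(2·0.8788) = 9.99 m.

9.99 m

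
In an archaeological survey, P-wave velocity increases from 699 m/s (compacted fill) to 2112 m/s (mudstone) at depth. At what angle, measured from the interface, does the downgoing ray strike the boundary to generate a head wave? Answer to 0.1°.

At critical incidence the refracted ray runs along the interface (θ₂ = 90°), so sin θ_c = V₁/V₂.
θ_c = arcsin(699/2112) = arcsin 0.3310 = 19.33°.
Measured from the interface: 90° − 19.33° = 70.67°.

70.7°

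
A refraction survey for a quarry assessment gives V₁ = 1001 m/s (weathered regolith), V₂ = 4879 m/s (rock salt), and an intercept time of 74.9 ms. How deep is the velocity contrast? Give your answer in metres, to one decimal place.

38.3 m

h = tᵢ·V₁·V₂ / (2·√(V₂²−V₁²)).
√(V₂²−V₁²) = √(4879² − 1001²) = 4775.2 m/s.
h = 0.0749 s × 1001 × 4879 / (2 × 4775.2) = 38.30 m.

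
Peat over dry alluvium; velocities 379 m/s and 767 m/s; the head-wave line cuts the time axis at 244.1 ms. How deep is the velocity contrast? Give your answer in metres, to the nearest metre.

53 m

h = tᵢ·V₁·V₂ / (2·√(V₂²−V₁²)).
√(V₂²−V₁²) = √(767² − 379²) = 666.8 m/s.
h = 0.2441 s × 379 × 767 / (2 × 666.8) = 53.21 m.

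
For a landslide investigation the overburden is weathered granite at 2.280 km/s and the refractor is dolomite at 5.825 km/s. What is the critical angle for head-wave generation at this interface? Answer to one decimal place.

At critical incidence the refracted ray runs along the interface (θ₂ = 90°), so sin θ_c = V₁/V₂.
θ_c = arcsin(2.280/5.825) = arcsin 0.3914 = 23.04°.

23.0°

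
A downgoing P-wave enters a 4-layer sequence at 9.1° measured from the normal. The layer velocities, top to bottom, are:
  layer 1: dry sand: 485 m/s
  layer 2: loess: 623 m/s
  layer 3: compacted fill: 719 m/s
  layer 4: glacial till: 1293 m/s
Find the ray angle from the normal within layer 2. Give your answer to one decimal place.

11.7°

Snell's law across each interface conserves sin θ / V, so sin θ_2 = V_2·sin θ₁/V₁.
sin θ_2 = 623 × sin 9.1° / 485 = 0.2032.
θ_2 = arcsin 0.2032 = 11.72°.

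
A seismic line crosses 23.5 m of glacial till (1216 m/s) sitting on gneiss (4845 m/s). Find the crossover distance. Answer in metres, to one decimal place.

60.7 m

x_cross = 2h·√((V₂+V₁)/(V₂−V₁)).
(V₂+V₁)/(V₂−V₁) = (4845+1216)/(4845−1216) = 1.6702; √ = 1.2923.
x_cross = 2·23.5·1.2923 = 60.74 m.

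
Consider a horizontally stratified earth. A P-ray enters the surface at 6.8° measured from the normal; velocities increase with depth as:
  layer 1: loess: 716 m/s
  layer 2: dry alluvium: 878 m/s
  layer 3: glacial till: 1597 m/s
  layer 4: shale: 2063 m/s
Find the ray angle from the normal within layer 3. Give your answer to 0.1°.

15.3°

Snell's law across each interface conserves sin θ / V, so sin θ_3 = V_3·sin θ₁/V₁.
sin θ_3 = 1597 × sin 6.8° / 716 = 0.2641.
θ_3 = arcsin 0.2641 = 15.31°.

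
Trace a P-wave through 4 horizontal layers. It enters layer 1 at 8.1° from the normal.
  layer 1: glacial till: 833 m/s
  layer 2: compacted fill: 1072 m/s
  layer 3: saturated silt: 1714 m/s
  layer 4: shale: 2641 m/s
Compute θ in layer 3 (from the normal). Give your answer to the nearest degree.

17°

Ray parameter p = sin 8.1° / 833 = 1.6915e-04 s/m.
sin θ_3 = p·V_3 = 1.6915e-04 × 1714 = 0.2899.
θ_3 = 16.85° from the vertical.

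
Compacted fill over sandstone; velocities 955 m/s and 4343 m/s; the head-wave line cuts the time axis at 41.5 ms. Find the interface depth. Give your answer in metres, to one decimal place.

h = tᵢ·V₁·V₂ / (2·√(V₂²−V₁²)).
√(V₂²−V₁²) = √(4343² − 955²) = 4236.7 m/s.
h = 0.0415 s × 955 × 4343 / (2 × 4236.7) = 20.31 m.

20.3 m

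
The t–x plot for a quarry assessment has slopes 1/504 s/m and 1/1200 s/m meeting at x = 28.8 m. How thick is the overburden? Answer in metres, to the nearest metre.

h = (x_cross/2)·√((V₂−V₁)/(V₂+V₁)).
(V₂−V₁)/(V₂+V₁) = (1200−504)/(1200+504) = 0.4085; √ = 0.6391.
h = (28.8/2)·0.6391 = 9.20 m.

9 m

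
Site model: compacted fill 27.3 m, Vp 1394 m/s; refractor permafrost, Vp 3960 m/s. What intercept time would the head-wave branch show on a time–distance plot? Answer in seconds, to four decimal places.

0.0367 s

θ_c = arcsin(V₁/V₂) = arcsin(1394/3960) = 20.61°; cos θ_c = 0.9360.
tᵢ = 2h·cos θ_c / V₁ = 2·27.3·0.9360 / 1394 = 0.03666 s.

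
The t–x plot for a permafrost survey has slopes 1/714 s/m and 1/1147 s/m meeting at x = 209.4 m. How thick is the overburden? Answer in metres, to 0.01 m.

h = (x_cross/2)·√((V₂−V₁)/(V₂+V₁)).
(V₂−V₁)/(V₂+V₁) = (1147−714)/(1147+714) = 0.2327; √ = 0.4824.
h = (209.4/2)·0.4824 = 50.50 m.

50.50 m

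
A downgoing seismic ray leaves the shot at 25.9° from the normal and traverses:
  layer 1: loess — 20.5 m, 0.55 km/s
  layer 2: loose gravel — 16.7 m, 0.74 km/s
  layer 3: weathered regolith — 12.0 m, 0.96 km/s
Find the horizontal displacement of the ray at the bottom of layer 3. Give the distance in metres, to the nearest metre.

36 m

p = sin θ₁/V₁ = sin 25.9°/0.55 = 7.9419e-01 s/km is conserved through the stack.
Layer 1: θ = 25.90°; offset = 20.5·tan 25.90° = 9.954 m.
Layer 2: sin θ = p·0.74 = 0.5877 → θ = 35.99°; offset = 16.7·tan 35.99° = 12.130 m.
Layer 3: sin θ = p·0.96 = 0.7624 → θ = 49.68°; offset = 12.0·tan 49.68° = 14.139 m.
Total horizontal offset = 36.224 m.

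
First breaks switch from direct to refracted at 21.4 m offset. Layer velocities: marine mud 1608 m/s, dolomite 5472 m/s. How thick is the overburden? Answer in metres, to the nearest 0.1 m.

x_cross = 2h·√((V₂+V₁)/(V₂−V₁)) → h = x_cross / (2·√((V₂+V₁)/(V₂−V₁))).
√((V₂+V₁)/(V₂−V₁)) = √((5472+1608)/(5472−1608)) = 1.3536.
h = 21.4 / (2·1.3536) = 7.90 m.

7.9 m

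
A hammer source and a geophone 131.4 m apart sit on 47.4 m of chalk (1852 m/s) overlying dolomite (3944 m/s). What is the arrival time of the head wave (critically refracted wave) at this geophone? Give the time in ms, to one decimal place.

θ_c = arcsin(V₁/V₂) = arcsin(1852/3944) = 28.01°, cos θ_c = 0.8829.
Intercept time tᵢ = 2h cos θ_c / V₁ = 2·47.4·0.8829/1852 = 0.04519 s.
t = x/V₂ + tᵢ = 131.4/3944 + 0.04519 = 0.07851 s.

78.5 ms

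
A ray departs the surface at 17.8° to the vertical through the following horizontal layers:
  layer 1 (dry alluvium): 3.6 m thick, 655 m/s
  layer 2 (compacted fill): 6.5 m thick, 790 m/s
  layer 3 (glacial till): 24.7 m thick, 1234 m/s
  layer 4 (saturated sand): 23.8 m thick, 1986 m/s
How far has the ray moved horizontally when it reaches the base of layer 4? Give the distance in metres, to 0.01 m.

Apply Snell's law at each interface; in layer i the horizontal offset is hᵢ·tan θᵢ.
Layer 1: θ = 17.80°; offset = 3.6·tan 17.80° = 1.1558 m.
Layer 2: sin θ = 790·sin 17.8°/655 = 0.3687, θ = 21.64°; offset = 6.5·tan 21.64° = 2.5782 m.
Layer 3: sin θ = 1234·sin 17.8°/655 = 0.5759, θ = 35.16°; offset = 24.7·tan 35.16° = 17.4008 m.
Layer 4: sin θ = 1986·sin 17.8°/655 = 0.9269, θ = 67.95°; offset = 23.8·tan 67.95° = 58.7730 m.
Total horizontal offset = 79.9078 m.

79.91 m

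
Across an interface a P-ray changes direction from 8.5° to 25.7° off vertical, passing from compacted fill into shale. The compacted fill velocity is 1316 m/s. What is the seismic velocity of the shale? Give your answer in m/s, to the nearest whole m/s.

sin 8.5° = 0.1478; sin 25.7° = 0.4337.
V₂ = V₁·(sin θ₂/sin θ₁) = 1316·(0.4337/0.1478) = 3861.02 m/s.

3861 m/s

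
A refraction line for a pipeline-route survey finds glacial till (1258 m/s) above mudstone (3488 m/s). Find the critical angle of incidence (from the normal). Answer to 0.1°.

21.1°

Critical incidence: sin θ_c = V₁/V₂ = 1258/3488 = 0.3607.
θ_c = arcsin 0.3607 = 21.14°.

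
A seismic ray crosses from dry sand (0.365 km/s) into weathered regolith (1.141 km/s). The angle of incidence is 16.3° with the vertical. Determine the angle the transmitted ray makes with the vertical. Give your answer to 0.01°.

61.33°

sin θ₁/V₁ = sin θ₂/V₂ ⇒ sin θ₂ = 1.141·sin 16.3°/0.365 = 1.141·0.2807/0.365 = 0.8774.
θ₂ = sin⁻¹(0.8774) = 61.33° (from vertical).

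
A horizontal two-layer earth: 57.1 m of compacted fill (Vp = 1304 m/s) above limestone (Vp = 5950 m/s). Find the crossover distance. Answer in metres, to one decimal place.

θ_c = arcsin(1304/5950) = 12.66°, so cos θ_c = 0.9757 and tᵢ = 2h cos θ_c/V₁ = 0.0854 s.
At crossover x/V₁ = x/V₂ + tᵢ ⇒ x = tᵢ/(1/V₁ − 1/V₂) = 0.08545/(7.6687e-04 − 1.6807e-04) = 142.70 m.

142.7 m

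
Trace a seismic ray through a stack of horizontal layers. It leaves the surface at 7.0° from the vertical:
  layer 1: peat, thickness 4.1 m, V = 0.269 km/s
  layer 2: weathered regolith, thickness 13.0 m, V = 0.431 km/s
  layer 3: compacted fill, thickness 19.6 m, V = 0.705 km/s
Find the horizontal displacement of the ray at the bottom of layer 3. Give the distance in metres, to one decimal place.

9.7 m

p = sin θ₁/V₁ = sin 7.0°/0.269 = 4.5305e-01 s/km is conserved through the stack.
Layer 1: θ = 7.00°; offset = 4.1·tan 7.00° = 0.503 m.
Layer 2: sin θ = p·0.431 = 0.1953 → θ = 11.26°; offset = 13.0·tan 11.26° = 2.588 m.
Layer 3: sin θ = p·0.705 = 0.3194 → θ = 18.63°; offset = 19.6·tan 18.63° = 6.606 m.
Total horizontal offset = 9.698 m.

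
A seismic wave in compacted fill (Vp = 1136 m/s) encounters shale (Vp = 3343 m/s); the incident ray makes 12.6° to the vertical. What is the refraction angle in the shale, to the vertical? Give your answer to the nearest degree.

40°

sin θ₁/V₁ = sin θ₂/V₂ ⇒ sin θ₂ = 3343·sin 12.6°/1136 = 3343·0.2181/1136 = 0.6419.
θ₂ = sin⁻¹(0.6419) = 39.94° (from vertical).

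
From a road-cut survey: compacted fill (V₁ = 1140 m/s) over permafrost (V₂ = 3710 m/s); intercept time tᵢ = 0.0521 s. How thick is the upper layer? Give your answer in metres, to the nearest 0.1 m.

h = tᵢ·V₁·V₂ / (2·√(V₂²−V₁²)).
√(V₂²−V₁²) = √(3710² − 1140²) = 3530.5 m/s.
h = 0.0521 s × 1140 × 3710 / (2 × 3530.5) = 31.21 m.

31.2 m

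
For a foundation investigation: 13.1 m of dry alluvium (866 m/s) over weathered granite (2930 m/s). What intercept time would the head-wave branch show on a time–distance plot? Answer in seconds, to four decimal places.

0.0289 s

θ_c = arcsin(V₁/V₂) = arcsin(866/2930) = 17.19°; cos θ_c = 0.9553.
tᵢ = 2h·cos θ_c / V₁ = 2·13.1·0.9553 / 866 = 0.02890 s.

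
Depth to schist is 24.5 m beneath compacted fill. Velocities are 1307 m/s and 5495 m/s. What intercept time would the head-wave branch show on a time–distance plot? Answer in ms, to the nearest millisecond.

36 ms

θ_c = arcsin(V₁/V₂) = arcsin(1307/5495) = 13.76°; cos θ_c = 0.9713.
tᵢ = 2h·cos θ_c / V₁ = 2·24.5·0.9713 / 1307 = 0.03641 s.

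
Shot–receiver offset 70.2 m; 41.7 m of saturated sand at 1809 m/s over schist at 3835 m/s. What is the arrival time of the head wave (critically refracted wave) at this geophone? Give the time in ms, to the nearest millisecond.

t = x/V₂ + 2h·√(V₂²−V₁²)/(V₁V₂).
√(V₂²−V₁²) = √(3835²−1809²) = 3381.5 m/s; delay term = 2·41.7·3381.5/(1809·3835) = 0.04065 s.
t = 70.2/3835 + 0.04065 = 0.05896 s.

59 ms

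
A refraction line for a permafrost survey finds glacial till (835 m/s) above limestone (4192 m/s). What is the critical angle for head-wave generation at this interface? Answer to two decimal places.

11.49°

At critical incidence the refracted ray runs along the interface (θ₂ = 90°), so sin θ_c = V₁/V₂.
θ_c = arcsin(835/4192) = arcsin 0.1992 = 11.49°.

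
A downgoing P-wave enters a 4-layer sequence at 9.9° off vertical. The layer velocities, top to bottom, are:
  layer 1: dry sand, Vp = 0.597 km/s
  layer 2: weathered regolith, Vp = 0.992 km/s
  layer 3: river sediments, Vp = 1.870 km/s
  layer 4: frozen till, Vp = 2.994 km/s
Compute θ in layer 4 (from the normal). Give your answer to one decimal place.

Ray parameter p = sin 9.9° / 0.597 = 2.8799e-01 s/km.
sin θ_4 = p·V_4 = 2.8799e-01 × 2.994 = 0.8622.
θ_4 = 59.57° from the vertical.

59.6°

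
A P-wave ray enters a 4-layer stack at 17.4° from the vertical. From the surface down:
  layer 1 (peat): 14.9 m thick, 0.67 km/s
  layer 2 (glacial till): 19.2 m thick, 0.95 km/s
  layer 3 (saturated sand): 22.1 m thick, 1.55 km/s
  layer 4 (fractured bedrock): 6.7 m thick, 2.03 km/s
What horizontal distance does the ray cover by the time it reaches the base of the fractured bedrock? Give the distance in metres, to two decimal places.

49.18 m

Ray parameter p = sin 17.4° / 0.67 km/s = 4.4633e-01 s/km.
Layer 1: θ = 17.40°; offset = 14.9·tan 17.40° = 4.6694 m.
Layer 2: sin θ = p·0.95 = 0.4240 → θ = 25.09°; offset = 19.2·tan 25.09° = 8.9891 m.
Layer 3: sin θ = p·1.55 = 0.6918 → θ = 43.77°; offset = 22.1·tan 43.77° = 21.1736 m.
Layer 4: sin θ = p·2.03 = 0.9060 → θ = 64.96°; offset = 6.7·tan 64.96° = 14.3453 m.
Summing the layer offsets gives 49.1774 m.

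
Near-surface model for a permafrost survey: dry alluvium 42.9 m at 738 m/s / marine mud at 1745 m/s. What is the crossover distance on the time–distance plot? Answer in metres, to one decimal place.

θ_c = arcsin(738/1745) = 25.02°, so cos θ_c = 0.9062 and tᵢ = 2h cos θ_c/V₁ = 0.1054 s.
At crossover x/V₁ = x/V₂ + tᵢ ⇒ x = tᵢ/(1/V₁ − 1/V₂) = 0.10535/(1.3550e-03 − 5.7307e-04) = 134.73 m.

134.7 m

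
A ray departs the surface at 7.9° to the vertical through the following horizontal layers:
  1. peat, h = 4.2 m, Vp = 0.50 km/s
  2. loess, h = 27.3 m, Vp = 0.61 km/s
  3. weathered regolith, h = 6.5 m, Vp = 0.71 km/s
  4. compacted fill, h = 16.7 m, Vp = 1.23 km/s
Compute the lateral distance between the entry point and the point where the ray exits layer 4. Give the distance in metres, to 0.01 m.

p = sin θ₁/V₁ = sin 7.9°/0.50 = 2.7489e-01 s/km is conserved through the stack.
Layer 1: θ = 7.90°; offset = 4.2·tan 7.90° = 0.5828 m.
Layer 2: sin θ = p·0.61 = 0.1677 → θ = 9.65°; offset = 27.3·tan 9.65° = 4.6435 m.
Layer 3: sin θ = p·0.71 = 0.1952 → θ = 11.25°; offset = 6.5·tan 11.25° = 1.2935 m.
Layer 4: sin θ = p·1.23 = 0.3381 → θ = 19.76°; offset = 16.7·tan 19.76° = 5.9999 m.
Summing the layer offsets gives 12.5196 m.

12.52 m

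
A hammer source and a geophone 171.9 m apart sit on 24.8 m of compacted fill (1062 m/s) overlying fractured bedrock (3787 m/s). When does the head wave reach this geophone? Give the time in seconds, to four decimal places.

0.0902 s

θ_c = arcsin(V₁/V₂) = arcsin(1062/3787) = 16.29°, cos θ_c = 0.9599.
Intercept time tᵢ = 2h cos θ_c / V₁ = 2·24.8·0.9599/1062 = 0.04483 s.
t = x/V₂ + tᵢ = 171.9/3787 + 0.04483 = 0.09022 s.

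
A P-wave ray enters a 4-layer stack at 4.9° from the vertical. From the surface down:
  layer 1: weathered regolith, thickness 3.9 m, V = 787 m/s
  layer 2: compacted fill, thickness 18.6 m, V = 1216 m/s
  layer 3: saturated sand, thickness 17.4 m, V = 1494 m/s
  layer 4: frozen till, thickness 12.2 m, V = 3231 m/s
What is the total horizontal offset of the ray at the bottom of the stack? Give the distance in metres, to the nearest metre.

10 m

p = sin θ₁/V₁ = sin 4.9°/787 = 1.0853e-04 s/m is conserved through the stack.
Layer 1: θ = 4.90°; offset = 3.9·tan 4.90° = 0.334 m.
Layer 2: sin θ = p·1216 = 0.1320 → θ = 7.58°; offset = 18.6·tan 7.58° = 2.476 m.
Layer 3: sin θ = p·1494 = 0.1622 → θ = 9.33°; offset = 17.4·tan 9.33° = 2.859 m.
Layer 4: sin θ = p·3231 = 0.3507 → θ = 20.53°; offset = 12.2·tan 20.53° = 4.568 m.
Summing the layer offsets gives 10.238 m.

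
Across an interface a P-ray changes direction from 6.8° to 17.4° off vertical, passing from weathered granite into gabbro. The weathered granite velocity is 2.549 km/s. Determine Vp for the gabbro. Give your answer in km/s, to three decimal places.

6.438 km/s

Snell's law: sin 6.8°/V₁ = sin 17.4°/V₂.
V₂ = V₁·sin 17.4°/sin 6.8° = 2.549 × 2.5256 = 6.438 km/s.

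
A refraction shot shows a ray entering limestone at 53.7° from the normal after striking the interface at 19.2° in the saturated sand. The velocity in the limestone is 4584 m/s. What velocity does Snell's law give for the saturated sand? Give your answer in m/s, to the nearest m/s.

sin 19.2° = 0.3289; sin 53.7° = 0.8059.
V₁ = V₂·(sin θ₁/sin θ₂) = 4584·(0.3289/0.8059) = 1870.54 m/s.

1871 m/s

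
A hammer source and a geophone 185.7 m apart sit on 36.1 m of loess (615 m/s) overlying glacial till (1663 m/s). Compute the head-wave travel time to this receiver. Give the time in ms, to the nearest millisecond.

221 ms

t = x/V₂ + 2h·√(V₂²−V₁²)/(V₁V₂).
√(V₂²−V₁²) = √(1663²−615²) = 1545.1 m/s; delay term = 2·36.1·1545.1/(615·1663) = 0.10908 s.
t = 185.7/1663 + 0.10908 = 0.22074 s.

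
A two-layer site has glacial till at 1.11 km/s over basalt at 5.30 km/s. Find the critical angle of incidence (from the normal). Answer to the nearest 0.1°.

12.1°

Critical incidence: sin θ_c = V₁/V₂ = 1.11/5.30 = 0.2094.
θ_c = arcsin 0.2094 = 12.09°.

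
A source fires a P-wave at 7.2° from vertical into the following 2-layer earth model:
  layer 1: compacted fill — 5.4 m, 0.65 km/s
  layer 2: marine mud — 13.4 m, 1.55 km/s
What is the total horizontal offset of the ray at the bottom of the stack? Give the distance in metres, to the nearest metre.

5 m

p = sin θ₁/V₁ = sin 7.2°/0.65 = 1.9282e-01 s/km is conserved through the stack.
Layer 1: θ = 7.20°; offset = 5.4·tan 7.20° = 0.682 m.
Layer 2: sin θ = p·1.55 = 0.2989 → θ = 17.39°; offset = 13.4·tan 17.39° = 4.197 m.
Total horizontal offset = 4.879 m.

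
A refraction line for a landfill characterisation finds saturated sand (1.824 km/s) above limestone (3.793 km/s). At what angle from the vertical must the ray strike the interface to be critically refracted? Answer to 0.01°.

Critical incidence: sin θ_c = V₁/V₂ = 1.824/3.793 = 0.4809.
θ_c = arcsin 0.4809 = 28.74°.

28.74°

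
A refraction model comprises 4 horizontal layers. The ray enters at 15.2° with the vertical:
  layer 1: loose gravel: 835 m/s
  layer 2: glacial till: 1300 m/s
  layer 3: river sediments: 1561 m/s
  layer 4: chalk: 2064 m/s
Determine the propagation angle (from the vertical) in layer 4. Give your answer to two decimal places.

40.40°

Ray parameter p = sin 15.2° / 835 = 3.1400e-04 s/m.
sin θ_4 = p·V_4 = 3.1400e-04 × 2064 = 0.6481.
θ_4 = arcsin 0.6481 = 40.40°.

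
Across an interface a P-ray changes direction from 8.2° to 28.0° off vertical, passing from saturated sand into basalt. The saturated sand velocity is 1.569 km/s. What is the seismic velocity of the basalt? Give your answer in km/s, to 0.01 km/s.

sin 8.2° = 0.1426; sin 28.0° = 0.4695.
V₂ = V₁·(sin θ₂/sin θ₁) = 1.569·(0.4695/0.1426) = 5.16 km/s.

5.16 km/s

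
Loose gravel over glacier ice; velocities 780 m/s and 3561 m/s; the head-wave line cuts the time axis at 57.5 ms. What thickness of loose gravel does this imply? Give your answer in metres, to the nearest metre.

23 m

h = tᵢ·V₁·V₂ / (2·√(V₂²−V₁²)).
√(V₂²−V₁²) = √(3561² − 780²) = 3474.5 m/s.
h = 0.0575 s × 780 × 3561 / (2 × 3474.5) = 22.98 m.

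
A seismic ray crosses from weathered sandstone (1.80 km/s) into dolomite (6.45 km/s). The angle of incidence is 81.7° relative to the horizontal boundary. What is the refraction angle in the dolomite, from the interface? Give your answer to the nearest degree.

59°

Angle from the normal: 90° − 81.7° = 8.3°.
Snell's law: sin θ₂ = (V₂/V₁)·sin θ₁ = (6.45/1.80)·sin 8.3° = 0.5173.
θ₂ = sin⁻¹(0.5173) = 31.15° (from vertical).
From the interface: 90° − 31.15° = 58.85°.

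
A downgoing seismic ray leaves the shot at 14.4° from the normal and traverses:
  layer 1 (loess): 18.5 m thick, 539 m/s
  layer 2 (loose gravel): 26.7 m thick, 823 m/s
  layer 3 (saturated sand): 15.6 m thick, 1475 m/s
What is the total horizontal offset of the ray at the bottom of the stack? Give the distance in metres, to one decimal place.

30.2 m

Ray parameter p = sin 14.4° / 539 m/s = 4.6139e-04 s/m.
Layer 1: θ = 14.40°; offset = 18.5·tan 14.40° = 4.750 m.
Layer 2: sin θ = p·823 = 0.3797 → θ = 22.32°; offset = 26.7·tan 22.32° = 10.960 m.
Layer 3: sin θ = p·1475 = 0.6806 → θ = 42.89°; offset = 15.6·tan 42.89° = 14.490 m.
Total horizontal offset = 30.199 m.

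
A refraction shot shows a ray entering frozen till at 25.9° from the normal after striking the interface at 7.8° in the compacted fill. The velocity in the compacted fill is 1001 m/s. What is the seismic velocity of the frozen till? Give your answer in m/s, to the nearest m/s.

3222 m/s

sin 7.8° = 0.1357; sin 25.9° = 0.4368.
V₂ = V₁·(sin θ₂/sin θ₁) = 1001·(0.4368/0.1357) = 3221.73 m/s.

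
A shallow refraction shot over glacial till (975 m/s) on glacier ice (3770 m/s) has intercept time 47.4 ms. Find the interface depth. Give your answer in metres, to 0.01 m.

23.92 m

h = tᵢ·V₁·V₂ / (2·√(V₂²−V₁²)).
√(V₂²−V₁²) = √(3770² − 975²) = 3641.7 m/s.
h = 0.0474 s × 975 × 3770 / (2 × 3641.7) = 23.92 m.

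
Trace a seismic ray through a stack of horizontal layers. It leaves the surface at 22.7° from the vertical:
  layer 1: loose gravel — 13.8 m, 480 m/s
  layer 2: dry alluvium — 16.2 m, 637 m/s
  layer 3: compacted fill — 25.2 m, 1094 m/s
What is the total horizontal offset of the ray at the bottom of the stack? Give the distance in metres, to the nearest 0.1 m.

62.0 m

Apply Snell's law at each interface; in layer i the horizontal offset is hᵢ·tan θᵢ.
Layer 1: θ = 22.70°; offset = 13.8·tan 22.70° = 5.773 m.
Layer 2: sin θ = 637·sin 22.7°/480 = 0.5121, θ = 30.81°; offset = 16.2·tan 30.81° = 9.659 m.
Layer 3: sin θ = 1094·sin 22.7°/480 = 0.8795, θ = 61.59°; offset = 25.2·tan 61.59° = 46.582 m.
Summing the layer offsets gives 62.014 m.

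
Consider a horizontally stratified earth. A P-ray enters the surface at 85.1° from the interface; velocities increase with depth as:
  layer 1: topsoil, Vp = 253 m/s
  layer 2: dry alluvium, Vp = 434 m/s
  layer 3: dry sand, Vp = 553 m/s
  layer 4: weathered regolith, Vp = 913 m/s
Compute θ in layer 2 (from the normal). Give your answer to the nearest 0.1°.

From the normal: θ₁ = 90° − 85.1° = 4.9°.
Ray parameter p = sin 4.9° / 253 = 3.3762e-04 s/m.
sin θ_2 = p·V_2 = 3.3762e-04 × 434 = 0.1465.
θ_2 = 8.43° from the vertical.

8.4°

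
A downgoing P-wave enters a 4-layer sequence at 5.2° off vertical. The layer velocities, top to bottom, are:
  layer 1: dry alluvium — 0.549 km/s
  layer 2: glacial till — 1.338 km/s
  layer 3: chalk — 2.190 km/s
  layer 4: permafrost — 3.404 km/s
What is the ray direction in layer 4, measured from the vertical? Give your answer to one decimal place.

Snell's law across each interface conserves sin θ / V, so sin θ_4 = V_4·sin θ₁/V₁.
sin θ_4 = 3.404 × sin 5.2° / 0.549 = 0.5620.
θ_4 = arcsin 0.5620 = 34.19°.

34.2°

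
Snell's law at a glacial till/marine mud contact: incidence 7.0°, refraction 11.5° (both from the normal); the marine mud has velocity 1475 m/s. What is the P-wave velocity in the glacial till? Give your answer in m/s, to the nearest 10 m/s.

900 m/s

Snell's law: sin 7.0°/V₁ = sin 11.5°/V₂.
V₁ = V₂·sin 7.0°/sin 11.5° = 1475 × 0.6113 = 901.64 m/s.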